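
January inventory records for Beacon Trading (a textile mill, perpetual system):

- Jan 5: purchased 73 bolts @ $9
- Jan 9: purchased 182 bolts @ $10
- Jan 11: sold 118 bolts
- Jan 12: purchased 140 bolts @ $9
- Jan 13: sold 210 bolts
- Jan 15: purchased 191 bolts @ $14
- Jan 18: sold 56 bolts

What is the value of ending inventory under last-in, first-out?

Jan 11, 118 sold [LIFO — newest first]: 118 @ $10 = $1,180
Jan 13, 210 sold [LIFO — newest first]: 140 @ $9 + 64 @ $10 + 6 @ $9 = $1,954
Jan 18, 56 sold [LIFO — newest first]: 56 @ $14 = $784
Total COGS = $1,180 + $1,954 + $784 = $3,918
Ending inventory: 67 @ $9 + 135 @ $14 = $2,493
Check: goods available $6,411 = COGS $3,918 + ending $2,493

Ending inventory = $2,493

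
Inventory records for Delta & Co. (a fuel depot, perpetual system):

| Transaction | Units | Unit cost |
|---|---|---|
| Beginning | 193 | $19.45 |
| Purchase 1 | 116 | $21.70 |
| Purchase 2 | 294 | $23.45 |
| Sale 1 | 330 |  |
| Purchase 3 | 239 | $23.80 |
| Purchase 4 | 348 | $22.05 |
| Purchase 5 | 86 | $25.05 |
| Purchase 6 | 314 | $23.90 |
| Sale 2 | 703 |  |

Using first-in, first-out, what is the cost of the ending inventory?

Sale 1 (330) [FIFO — oldest first]: 193 @ $19.45 + 116 @ $21.70 + 21 @ $23.45 = $6,763.50
Sale 2 (703) [FIFO — oldest first]: 273 @ $23.45 + 239 @ $23.80 + 191 @ $22.05 = $16,301.60
Total COGS = $6,763.50 + $16,301.60 = $23,065.10
Ending inventory: 157 @ $22.05 + 86 @ $25.05 + 314 @ $23.90 = $13,120.75

Ending inventory = $13,120.75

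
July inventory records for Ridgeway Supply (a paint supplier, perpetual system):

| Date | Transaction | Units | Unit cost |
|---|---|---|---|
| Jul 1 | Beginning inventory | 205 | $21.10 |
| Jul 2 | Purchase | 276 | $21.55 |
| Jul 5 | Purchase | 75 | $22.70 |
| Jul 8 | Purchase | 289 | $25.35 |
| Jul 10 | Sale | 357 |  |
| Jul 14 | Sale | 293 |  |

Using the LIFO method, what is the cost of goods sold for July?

Jul 10, 357 sold [LIFO — newest first]: 289 @ $25.35 + 68 @ $22.70 = $8,869.75
Jul 14, 293 sold [LIFO — newest first]: 7 @ $22.70 + 276 @ $21.55 + 10 @ $21.10 = $6,317.70
Total COGS = $8,869.75 + $6,317.70 = $15,187.45
Ending inventory: 195 @ $21.10 = $4,114.50

COGS = $15,187.45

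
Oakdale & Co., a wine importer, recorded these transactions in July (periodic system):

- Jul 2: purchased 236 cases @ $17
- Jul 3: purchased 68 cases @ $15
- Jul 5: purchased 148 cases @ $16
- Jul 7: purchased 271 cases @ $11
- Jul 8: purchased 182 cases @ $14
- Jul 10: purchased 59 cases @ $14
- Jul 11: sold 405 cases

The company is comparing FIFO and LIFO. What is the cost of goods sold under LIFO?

COGS = $5,178

FIFO COGS: 236 @ $17 + 68 @ $15 + 101 @ $16 = $6,648
LIFO COGS: 59 @ $14 + 182 @ $14 + 164 @ $11 = $5,178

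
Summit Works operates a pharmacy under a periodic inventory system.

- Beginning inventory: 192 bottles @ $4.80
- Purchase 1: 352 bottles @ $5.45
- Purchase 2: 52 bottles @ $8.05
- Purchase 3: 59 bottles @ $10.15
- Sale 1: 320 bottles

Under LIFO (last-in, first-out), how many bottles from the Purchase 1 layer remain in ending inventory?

143

Sale 1 (320) [LIFO — newest first]: 59 @ $10.15 + 52 @ $8.05 + 209 @ $5.45 = $2,156.50
Ending inventory: 192 @ $4.80 + 143 @ $5.45 = $1,700.95
Check: goods available $3,857.45 = COGS $2,156.50 + ending $1,700.95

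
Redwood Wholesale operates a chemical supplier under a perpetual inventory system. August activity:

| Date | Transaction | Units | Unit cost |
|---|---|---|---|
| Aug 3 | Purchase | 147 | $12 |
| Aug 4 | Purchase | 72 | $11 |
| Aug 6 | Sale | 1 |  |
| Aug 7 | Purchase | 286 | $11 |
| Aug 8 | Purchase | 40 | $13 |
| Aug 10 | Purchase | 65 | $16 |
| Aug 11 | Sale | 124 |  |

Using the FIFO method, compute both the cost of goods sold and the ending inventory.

Aug 6, 1 sold [FIFO — oldest first]: 1 @ $12 = $12
Aug 11, 124 sold [FIFO — oldest first]: 124 @ $12 = $1,488
Total COGS = $12 + $1,488 = $1,500
Ending inventory: 22 @ $12 + 72 @ $11 + 286 @ $11 + 40 @ $13 + 65 @ $16 = $5,762

COGS = $1,500; ending inventory = $5,762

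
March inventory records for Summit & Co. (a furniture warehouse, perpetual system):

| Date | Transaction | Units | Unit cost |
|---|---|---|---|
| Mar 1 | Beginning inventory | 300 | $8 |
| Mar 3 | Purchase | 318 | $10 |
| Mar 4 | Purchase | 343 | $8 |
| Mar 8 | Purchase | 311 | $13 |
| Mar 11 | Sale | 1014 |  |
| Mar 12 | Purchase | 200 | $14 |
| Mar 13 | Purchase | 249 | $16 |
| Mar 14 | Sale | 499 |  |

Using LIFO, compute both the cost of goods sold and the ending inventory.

Mar 11, 1014 sold [LIFO — newest first]: 311 @ $13 + 343 @ $8 + 318 @ $10 + 42 @ $8 = $10,303
Mar 14, 499 sold [LIFO — newest first]: 249 @ $16 + 200 @ $14 + 50 @ $8 = $7,184
Total COGS = $10,303 + $7,184 = $17,487
Ending inventory: 208 @ $8 = $1,664
Check: goods available $19,151 = COGS $17,487 + ending $1,664

COGS = $17,487; ending inventory = $1,664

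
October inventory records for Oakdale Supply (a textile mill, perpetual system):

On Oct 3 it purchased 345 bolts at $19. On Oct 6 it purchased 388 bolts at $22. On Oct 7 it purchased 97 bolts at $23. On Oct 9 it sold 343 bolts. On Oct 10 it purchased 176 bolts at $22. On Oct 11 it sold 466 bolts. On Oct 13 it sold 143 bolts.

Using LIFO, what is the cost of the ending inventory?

Oct 9, 343 sold [LIFO — newest first]: 97 @ $23 + 246 @ $22 = $7,643
Oct 11, 466 sold [LIFO — newest first]: 176 @ $22 + 142 @ $22 + 148 @ $19 = $9,808
Oct 13, 143 sold [LIFO — newest first]: 143 @ $19 = $2,717
Total COGS = $7,643 + $9,808 + $2,717 = $20,168
Ending inventory: 54 @ $19 = $1,026

Ending inventory = $1,026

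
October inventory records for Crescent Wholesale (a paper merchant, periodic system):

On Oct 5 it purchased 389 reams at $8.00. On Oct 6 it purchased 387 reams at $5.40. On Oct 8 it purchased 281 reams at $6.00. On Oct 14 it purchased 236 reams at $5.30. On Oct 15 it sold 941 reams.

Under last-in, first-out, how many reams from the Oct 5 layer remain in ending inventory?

352

Oct 15, 941 sold [LIFO — newest first]: 236 @ $5.30 + 281 @ $6.00 + 387 @ $5.40 + 37 @ $8.00 = $5,322.60
Ending inventory: 352 @ $8.00 = $2,816.00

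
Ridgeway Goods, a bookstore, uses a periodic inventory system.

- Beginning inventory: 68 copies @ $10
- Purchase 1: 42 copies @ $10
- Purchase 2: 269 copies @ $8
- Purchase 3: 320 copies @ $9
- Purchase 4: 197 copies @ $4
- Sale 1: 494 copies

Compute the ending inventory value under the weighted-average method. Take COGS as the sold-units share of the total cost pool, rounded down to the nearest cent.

Sale 1, sell 494: 494/896 × $6,920.00 → $3,815.26
Ending inventory (cost pool remaining) = $3,104.74

Ending inventory = $3,104.74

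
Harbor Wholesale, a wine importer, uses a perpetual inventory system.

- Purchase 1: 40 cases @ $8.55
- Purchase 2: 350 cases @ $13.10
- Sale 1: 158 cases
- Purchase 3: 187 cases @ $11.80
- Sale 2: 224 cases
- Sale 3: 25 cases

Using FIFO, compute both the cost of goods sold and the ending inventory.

COGS = $5,127.60; ending inventory = $2,006.00

Sale 1 (158) [FIFO — oldest first]: 40 @ $8.55 + 118 @ $13.10 = $1,887.80
Sale 2 (224) [FIFO — oldest first]: 224 @ $13.10 = $2,934.40
Sale 3 (25) [FIFO — oldest first]: 8 @ $13.10 + 17 @ $11.80 = $305.40
Total COGS = $1,887.80 + $2,934.40 + $305.40 = $5,127.60
Ending inventory: 170 @ $11.80 = $2,006.00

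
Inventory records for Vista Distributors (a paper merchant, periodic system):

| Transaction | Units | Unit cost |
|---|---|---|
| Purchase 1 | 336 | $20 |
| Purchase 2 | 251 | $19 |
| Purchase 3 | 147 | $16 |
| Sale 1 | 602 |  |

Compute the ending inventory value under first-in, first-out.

Sale 1 (602) [FIFO — oldest first]: 336 @ $20 + 251 @ $19 + 15 @ $16 = $11,729
Ending inventory: 132 @ $16 = $2,112
Check: goods available $13,841 = COGS $11,729 + ending $2,112

Ending inventory = $2,112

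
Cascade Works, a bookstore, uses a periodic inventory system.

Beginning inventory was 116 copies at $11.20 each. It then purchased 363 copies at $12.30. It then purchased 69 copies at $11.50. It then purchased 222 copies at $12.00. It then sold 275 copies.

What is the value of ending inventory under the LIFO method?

Ending inventory = $5,948.10

Sale 1 (275) [LIFO — newest first]: 222 @ $12.00 + 53 @ $11.50 = $3,273.50
Ending inventory: 116 @ $11.20 + 363 @ $12.30 + 16 @ $11.50 = $5,948.10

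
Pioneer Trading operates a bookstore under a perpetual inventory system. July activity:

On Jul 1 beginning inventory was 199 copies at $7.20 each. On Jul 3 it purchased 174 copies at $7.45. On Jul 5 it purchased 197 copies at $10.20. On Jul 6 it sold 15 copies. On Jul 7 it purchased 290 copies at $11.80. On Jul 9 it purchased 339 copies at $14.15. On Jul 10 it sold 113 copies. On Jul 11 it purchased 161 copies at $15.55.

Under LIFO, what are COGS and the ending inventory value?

Jul 6, 15 sold [LIFO — newest first]: 15 @ $10.20 = $153.00
Jul 10, 113 sold [LIFO — newest first]: 113 @ $14.15 = $1,598.95
Total COGS = $153.00 + $1,598.95 = $1,751.95
Ending inventory: 199 @ $7.20 + 174 @ $7.45 + 182 @ $10.20 + 290 @ $11.80 + 226 @ $14.15 + 161 @ $15.55 = $13,708.95
Check: goods available $15,460.90 = COGS $1,751.95 + ending $13,708.95

COGS = $1,751.95; ending inventory = $13,708.95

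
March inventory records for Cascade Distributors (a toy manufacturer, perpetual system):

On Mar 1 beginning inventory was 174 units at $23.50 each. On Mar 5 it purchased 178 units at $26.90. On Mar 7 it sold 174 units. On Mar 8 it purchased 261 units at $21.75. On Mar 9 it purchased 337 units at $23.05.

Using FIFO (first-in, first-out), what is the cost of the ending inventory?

Mar 7, 174 sold [FIFO — oldest first]: 174 @ $23.50 = $4,089.00
Ending inventory: 178 @ $26.90 + 261 @ $21.75 + 337 @ $23.05 = $18,232.80

Ending inventory = $18,232.80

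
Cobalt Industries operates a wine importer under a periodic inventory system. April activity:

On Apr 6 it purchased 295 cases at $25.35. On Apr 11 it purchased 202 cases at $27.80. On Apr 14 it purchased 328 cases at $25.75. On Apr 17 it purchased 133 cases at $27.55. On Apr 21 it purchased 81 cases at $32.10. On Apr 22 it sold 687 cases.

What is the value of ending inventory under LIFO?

Apr 22, 687 sold [LIFO — newest first]: 81 @ $32.10 + 133 @ $27.55 + 328 @ $25.75 + 145 @ $27.80 = $18,741.25
Ending inventory: 295 @ $25.35 + 57 @ $27.80 = $9,062.85

Ending inventory = $9,062.85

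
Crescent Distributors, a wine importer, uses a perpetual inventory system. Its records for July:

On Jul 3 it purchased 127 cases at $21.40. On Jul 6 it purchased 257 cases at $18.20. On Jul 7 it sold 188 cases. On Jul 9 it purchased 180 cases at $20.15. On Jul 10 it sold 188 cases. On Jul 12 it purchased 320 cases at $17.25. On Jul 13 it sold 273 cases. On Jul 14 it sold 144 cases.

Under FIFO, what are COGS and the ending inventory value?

Jul 7, 188 sold [FIFO — oldest first]: 127 @ $21.40 + 61 @ $18.20 = $3,828.00
Jul 10, 188 sold [FIFO — oldest first]: 188 @ $18.20 = $3,421.60
Jul 13, 273 sold [FIFO — oldest first]: 8 @ $18.20 + 180 @ $20.15 + 85 @ $17.25 = $5,238.85
Jul 14, 144 sold [FIFO — oldest first]: 144 @ $17.25 = $2,484.00
Total COGS = $3,828.00 + $3,421.60 + $5,238.85 + $2,484.00 = $14,972.45
Ending inventory: 91 @ $17.25 = $1,569.75

COGS = $14,972.45; ending inventory = $1,569.75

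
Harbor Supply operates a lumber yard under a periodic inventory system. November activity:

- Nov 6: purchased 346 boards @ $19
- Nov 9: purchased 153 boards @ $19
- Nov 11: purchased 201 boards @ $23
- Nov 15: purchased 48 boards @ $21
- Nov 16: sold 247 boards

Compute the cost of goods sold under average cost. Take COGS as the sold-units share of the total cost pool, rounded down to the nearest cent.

COGS = $4,990.19

Nov 16, sell 247: 247/748 × $15,112.00 → $4,990.19
Ending inventory (cost pool remaining) = $10,121.81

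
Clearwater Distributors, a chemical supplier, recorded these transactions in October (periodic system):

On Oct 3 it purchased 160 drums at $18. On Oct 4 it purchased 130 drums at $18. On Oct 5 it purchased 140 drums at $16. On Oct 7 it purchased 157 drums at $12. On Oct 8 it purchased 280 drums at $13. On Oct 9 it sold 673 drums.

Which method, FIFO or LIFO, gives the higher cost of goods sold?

FIFO COGS: 160 @ $18 + 130 @ $18 + 140 @ $16 + 157 @ $12 + 86 @ $13 = $10,462
LIFO COGS: 280 @ $13 + 157 @ $12 + 140 @ $16 + 96 @ $18 = $9,492

FIFO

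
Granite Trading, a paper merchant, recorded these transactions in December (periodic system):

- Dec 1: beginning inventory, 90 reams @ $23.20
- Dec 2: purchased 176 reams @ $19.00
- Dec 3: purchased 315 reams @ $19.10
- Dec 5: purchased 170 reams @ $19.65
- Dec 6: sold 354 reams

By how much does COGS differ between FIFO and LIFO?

FIFO COGS: 90 @ $23.20 + 176 @ $19.00 + 88 @ $19.10 = $7,112.80
LIFO COGS: 170 @ $19.65 + 184 @ $19.10 = $6,854.90
Difference = |$7,112.80 − $6,854.90| = $257.90

$257.90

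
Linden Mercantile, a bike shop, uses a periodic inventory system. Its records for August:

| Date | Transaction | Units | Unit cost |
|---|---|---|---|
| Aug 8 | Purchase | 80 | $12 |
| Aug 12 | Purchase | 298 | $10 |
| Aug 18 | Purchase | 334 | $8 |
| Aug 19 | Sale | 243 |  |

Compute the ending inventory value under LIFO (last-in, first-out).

Aug 19, 243 sold [LIFO — newest first]: 243 @ $8 = $1,944
Ending inventory: 80 @ $12 + 298 @ $10 + 91 @ $8 = $4,668

Ending inventory = $4,668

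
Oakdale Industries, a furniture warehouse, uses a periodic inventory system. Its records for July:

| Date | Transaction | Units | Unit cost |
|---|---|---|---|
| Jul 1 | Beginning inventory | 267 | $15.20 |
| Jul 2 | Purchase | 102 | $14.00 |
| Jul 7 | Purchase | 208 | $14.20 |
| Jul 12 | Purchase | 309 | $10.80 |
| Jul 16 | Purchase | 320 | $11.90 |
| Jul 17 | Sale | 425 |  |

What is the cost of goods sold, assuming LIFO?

COGS = $4,942.00

Jul 17, 425 sold [LIFO — newest first]: 320 @ $11.90 + 105 @ $10.80 = $4,942.00
Ending inventory: 267 @ $15.20 + 102 @ $14.00 + 208 @ $14.20 + 204 @ $10.80 = $10,643.20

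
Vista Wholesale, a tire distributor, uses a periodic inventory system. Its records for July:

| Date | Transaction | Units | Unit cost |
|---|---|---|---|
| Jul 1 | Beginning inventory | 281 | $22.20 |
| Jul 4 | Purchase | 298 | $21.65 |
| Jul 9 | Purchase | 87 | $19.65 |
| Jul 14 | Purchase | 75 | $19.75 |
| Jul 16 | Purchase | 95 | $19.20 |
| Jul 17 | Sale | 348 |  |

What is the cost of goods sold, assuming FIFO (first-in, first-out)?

Jul 17, 348 sold [FIFO — oldest first]: 281 @ $22.20 + 67 @ $21.65 = $7,688.75
Ending inventory: 231 @ $21.65 + 87 @ $19.65 + 75 @ $19.75 + 95 @ $19.20 = $10,015.95

COGS = $7,688.75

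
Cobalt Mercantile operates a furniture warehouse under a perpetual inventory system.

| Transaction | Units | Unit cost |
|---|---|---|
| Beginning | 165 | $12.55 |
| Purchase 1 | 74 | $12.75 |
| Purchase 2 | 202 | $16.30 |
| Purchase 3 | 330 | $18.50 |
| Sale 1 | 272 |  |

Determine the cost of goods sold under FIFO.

COGS = $3,552.15

Sale 1 (272) [FIFO — oldest first]: 165 @ $12.55 + 74 @ $12.75 + 33 @ $16.30 = $3,552.15
Ending inventory: 169 @ $16.30 + 330 @ $18.50 = $8,859.70
Check: goods available $12,411.85 = COGS $3,552.15 + ending $8,859.70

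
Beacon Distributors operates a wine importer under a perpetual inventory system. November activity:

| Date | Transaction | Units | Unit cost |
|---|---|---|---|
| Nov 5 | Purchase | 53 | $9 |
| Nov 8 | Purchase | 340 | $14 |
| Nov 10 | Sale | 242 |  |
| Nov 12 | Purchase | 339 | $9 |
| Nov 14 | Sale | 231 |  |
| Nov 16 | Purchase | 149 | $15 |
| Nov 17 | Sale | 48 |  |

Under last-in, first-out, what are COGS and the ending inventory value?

Nov 10, 242 sold [LIFO — newest first]: 242 @ $14 = $3,388
Nov 14, 231 sold [LIFO — newest first]: 231 @ $9 = $2,079
Nov 17, 48 sold [LIFO — newest first]: 48 @ $15 = $720
Total COGS = $3,388 + $2,079 + $720 = $6,187
Ending inventory: 53 @ $9 + 98 @ $14 + 108 @ $9 + 101 @ $15 = $4,336
Check: goods available $10,523 = COGS $6,187 + ending $4,336

COGS = $6,187; ending inventory = $4,336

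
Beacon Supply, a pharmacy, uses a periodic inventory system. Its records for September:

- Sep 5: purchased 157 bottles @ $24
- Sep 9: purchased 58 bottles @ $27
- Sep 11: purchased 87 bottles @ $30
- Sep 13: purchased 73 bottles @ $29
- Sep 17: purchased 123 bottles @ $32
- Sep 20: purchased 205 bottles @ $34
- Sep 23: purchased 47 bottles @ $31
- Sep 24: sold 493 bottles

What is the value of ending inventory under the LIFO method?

Sep 24, 493 sold [LIFO — newest first]: 47 @ $31 + 205 @ $34 + 123 @ $32 + 73 @ $29 + 45 @ $30 = $15,830
Ending inventory: 157 @ $24 + 58 @ $27 + 42 @ $30 = $6,594
Check: goods available $22,424 = COGS $15,830 + ending $6,594

Ending inventory = $6,594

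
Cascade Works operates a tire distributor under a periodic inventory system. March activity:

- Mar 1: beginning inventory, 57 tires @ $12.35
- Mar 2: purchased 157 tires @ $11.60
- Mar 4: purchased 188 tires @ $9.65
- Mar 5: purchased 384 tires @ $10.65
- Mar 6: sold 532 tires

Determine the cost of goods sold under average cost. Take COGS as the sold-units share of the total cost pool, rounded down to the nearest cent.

Mar 6, sell 532: 532/786 × $8,428.95 → $5,705.09
Ending inventory (cost pool remaining) = $2,723.86

COGS = $5,705.09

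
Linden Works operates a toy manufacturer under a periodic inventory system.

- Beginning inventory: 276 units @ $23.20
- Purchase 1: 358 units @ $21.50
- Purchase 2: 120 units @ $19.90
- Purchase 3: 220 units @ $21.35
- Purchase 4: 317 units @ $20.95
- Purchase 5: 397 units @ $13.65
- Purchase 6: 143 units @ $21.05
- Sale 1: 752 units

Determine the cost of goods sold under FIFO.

Sale 1 (752) [FIFO — oldest first]: 276 @ $23.20 + 358 @ $21.50 + 118 @ $19.90 = $16,448.40
Ending inventory: 2 @ $19.90 + 220 @ $21.35 + 317 @ $20.95 + 397 @ $13.65 + 143 @ $21.05 = $19,807.15

COGS = $16,448.40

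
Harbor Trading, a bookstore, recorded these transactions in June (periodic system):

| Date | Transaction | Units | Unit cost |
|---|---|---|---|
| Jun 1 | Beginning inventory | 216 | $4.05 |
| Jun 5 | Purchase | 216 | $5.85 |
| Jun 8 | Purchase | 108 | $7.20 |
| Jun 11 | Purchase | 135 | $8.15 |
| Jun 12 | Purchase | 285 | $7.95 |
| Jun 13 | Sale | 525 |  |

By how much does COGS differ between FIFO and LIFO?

$1,314.00

FIFO COGS: 216 @ $4.05 + 216 @ $5.85 + 93 @ $7.20 = $2,808.00
LIFO COGS: 285 @ $7.95 + 135 @ $8.15 + 105 @ $7.20 = $4,122.00
Difference = |$2,808.00 − $4,122.00| = $1,314.00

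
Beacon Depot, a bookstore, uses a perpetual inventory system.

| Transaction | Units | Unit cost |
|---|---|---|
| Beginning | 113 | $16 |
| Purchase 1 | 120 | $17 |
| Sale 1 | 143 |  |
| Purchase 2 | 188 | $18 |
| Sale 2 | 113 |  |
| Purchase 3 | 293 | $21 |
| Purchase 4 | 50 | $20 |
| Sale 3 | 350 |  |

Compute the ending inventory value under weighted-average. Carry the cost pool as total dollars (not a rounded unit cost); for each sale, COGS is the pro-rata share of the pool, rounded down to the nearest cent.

Ending inventory = $3,123.83

After Beginning: 113 on hand, pool $1,808.00 (≈ $16.0000 each)
After Purchase 1: 233 on hand, pool $3,848.00 (≈ $16.5150 each)
Sale 1, sell 143: 143/233 × $3,848.00 → $2,361.64
After Purchase 2: 278 on hand, pool $4,870.36 (≈ $17.5193 each)
Sale 2, sell 113: 113/278 × $4,870.36 → $1,979.67
After Purchase 3: 458 on hand, pool $9,043.69 (≈ $19.7460 each)
After Purchase 4: 508 on hand, pool $10,043.69 (≈ $19.7710 each)
Sale 3, sell 350: 350/508 × $10,043.69 → $6,919.86
Total COGS = $2,361.64 + $1,979.67 + $6,919.86 = $11,261.17
Ending inventory (cost pool remaining) = $3,123.83
Check: goods available $14,385.00 = COGS $11,261.17 + ending $3,123.83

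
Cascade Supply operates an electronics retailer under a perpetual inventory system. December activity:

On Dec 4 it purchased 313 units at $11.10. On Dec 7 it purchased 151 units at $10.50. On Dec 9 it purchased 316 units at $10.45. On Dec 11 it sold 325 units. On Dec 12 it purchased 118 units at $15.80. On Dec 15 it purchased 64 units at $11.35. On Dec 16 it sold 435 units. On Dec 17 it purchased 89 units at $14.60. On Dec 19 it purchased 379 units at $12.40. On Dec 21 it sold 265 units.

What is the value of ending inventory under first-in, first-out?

Ending inventory = $5,079.20

Dec 11, 325 sold [FIFO — oldest first]: 313 @ $11.10 + 12 @ $10.50 = $3,600.30
Dec 16, 435 sold [FIFO — oldest first]: 139 @ $10.50 + 296 @ $10.45 = $4,552.70
Dec 21, 265 sold [FIFO — oldest first]: 20 @ $10.45 + 118 @ $15.80 + 64 @ $11.35 + 63 @ $14.60 = $3,719.60
Total COGS = $3,600.30 + $4,552.70 + $3,719.60 = $11,872.60
Ending inventory: 26 @ $14.60 + 379 @ $12.40 = $5,079.20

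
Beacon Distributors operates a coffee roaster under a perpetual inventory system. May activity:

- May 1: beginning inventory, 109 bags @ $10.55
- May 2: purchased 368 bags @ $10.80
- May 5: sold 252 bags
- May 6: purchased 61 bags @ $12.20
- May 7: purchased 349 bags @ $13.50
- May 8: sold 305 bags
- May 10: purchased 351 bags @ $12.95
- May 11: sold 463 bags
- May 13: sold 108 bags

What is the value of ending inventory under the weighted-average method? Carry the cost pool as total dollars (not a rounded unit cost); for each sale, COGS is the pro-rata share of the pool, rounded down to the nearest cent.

After May 1: 109 on hand, pool $1,149.95 (≈ $10.5500 each)
After May 2: 477 on hand, pool $5,124.35 (≈ $10.7429 each)
May 5, sell 252: 252/477 × $5,124.35 → $2,707.20
After May 6: 286 on hand, pool $3,161.35 (≈ $11.0537 each)
After May 7: 635 on hand, pool $7,872.85 (≈ $12.3982 each)
May 8, sell 305: 305/635 × $7,872.85 → $3,781.44
After May 10: 681 on hand, pool $8,636.86 (≈ $12.6826 each)
May 11, sell 463: 463/681 × $8,636.86 → $5,872.05
May 13, sell 108: 108/218 × $2,764.81 → $1,369.72
Total COGS = $2,707.20 + $3,781.44 + $5,872.05 + $1,369.72 = $13,730.41
Ending inventory (cost pool remaining) = $1,395.09
Check: goods available $15,125.50 = COGS $13,730.41 + ending $1,395.09

Ending inventory = $1,395.09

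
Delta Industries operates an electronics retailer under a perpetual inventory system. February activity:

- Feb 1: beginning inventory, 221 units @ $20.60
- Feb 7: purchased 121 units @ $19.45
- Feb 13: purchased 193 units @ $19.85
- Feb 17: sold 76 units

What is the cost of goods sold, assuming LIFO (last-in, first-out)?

Feb 17, 76 sold [LIFO — newest first]: 76 @ $19.85 = $1,508.60
Ending inventory: 221 @ $20.60 + 121 @ $19.45 + 117 @ $19.85 = $9,228.50

COGS = $1,508.60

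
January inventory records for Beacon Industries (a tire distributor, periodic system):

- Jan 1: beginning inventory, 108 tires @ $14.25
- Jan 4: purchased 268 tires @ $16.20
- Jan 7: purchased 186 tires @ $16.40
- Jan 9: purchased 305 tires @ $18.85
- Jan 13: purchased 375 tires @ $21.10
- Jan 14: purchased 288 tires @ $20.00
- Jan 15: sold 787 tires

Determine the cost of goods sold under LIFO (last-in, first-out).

Jan 15, 787 sold [LIFO — newest first]: 288 @ $20.00 + 375 @ $21.10 + 124 @ $18.85 = $16,009.90
Ending inventory: 108 @ $14.25 + 268 @ $16.20 + 186 @ $16.40 + 181 @ $18.85 = $12,342.85

COGS = $16,009.90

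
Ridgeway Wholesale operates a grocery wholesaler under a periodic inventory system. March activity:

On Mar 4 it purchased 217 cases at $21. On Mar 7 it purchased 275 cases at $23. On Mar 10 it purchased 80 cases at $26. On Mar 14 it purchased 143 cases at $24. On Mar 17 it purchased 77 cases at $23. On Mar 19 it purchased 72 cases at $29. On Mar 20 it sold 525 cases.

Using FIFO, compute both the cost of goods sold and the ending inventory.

Mar 20, 525 sold [FIFO — oldest first]: 217 @ $21 + 275 @ $23 + 33 @ $26 = $11,740
Ending inventory: 47 @ $26 + 143 @ $24 + 77 @ $23 + 72 @ $29 = $8,513

COGS = $11,740; ending inventory = $8,513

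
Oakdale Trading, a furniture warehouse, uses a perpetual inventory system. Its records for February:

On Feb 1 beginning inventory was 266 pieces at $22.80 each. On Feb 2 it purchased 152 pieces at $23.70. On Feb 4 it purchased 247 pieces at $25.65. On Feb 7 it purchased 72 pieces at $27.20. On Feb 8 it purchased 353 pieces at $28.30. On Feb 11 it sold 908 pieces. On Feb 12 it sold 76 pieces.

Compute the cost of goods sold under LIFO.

Feb 11, 908 sold [LIFO — newest first]: 353 @ $28.30 + 72 @ $27.20 + 247 @ $25.65 + 152 @ $23.70 + 84 @ $22.80 = $23,801.45
Feb 12, 76 sold [LIFO — newest first]: 76 @ $22.80 = $1,732.80
Total COGS = $23,801.45 + $1,732.80 = $25,534.25
Ending inventory: 106 @ $22.80 = $2,416.80
Check: goods available $27,951.05 = COGS $25,534.25 + ending $2,416.80

COGS = $25,534.25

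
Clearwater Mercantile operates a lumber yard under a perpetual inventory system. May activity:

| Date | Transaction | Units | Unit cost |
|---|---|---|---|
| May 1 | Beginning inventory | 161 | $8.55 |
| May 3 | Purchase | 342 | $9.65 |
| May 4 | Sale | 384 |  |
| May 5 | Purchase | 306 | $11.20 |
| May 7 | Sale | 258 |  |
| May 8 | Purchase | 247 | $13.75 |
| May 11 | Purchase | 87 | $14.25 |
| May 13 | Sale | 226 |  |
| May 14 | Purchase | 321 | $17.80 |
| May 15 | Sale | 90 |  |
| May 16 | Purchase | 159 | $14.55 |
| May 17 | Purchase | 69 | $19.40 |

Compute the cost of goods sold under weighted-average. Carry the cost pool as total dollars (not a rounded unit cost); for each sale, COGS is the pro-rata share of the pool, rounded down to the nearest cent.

COGS = $10,612.23

After May 1: 161 on hand, pool $1,376.55 (≈ $8.5500 each)
After May 3: 503 on hand, pool $4,676.85 (≈ $9.2979 each)
May 4, sell 384: 384/503 × $4,676.85 → $3,570.39
After May 5: 425 on hand, pool $4,533.66 (≈ $10.6674 each)
May 7, sell 258: 258/425 × $4,533.66 → $2,752.19
After May 8: 414 on hand, pool $5,177.72 (≈ $12.5066 each)
After May 11: 501 on hand, pool $6,417.47 (≈ $12.8093 each)
May 13, sell 226: 226/501 × $6,417.47 → $2,894.90
After May 14: 596 on hand, pool $9,236.37 (≈ $15.4973 each)
May 15, sell 90: 90/596 × $9,236.37 → $1,394.75
After May 16: 665 on hand, pool $10,155.07 (≈ $15.2708 each)
After May 17: 734 on hand, pool $11,493.67 (≈ $15.6590 each)
Total COGS = $3,570.39 + $2,752.19 + $2,894.90 + $1,394.75 = $10,612.23
Ending inventory (cost pool remaining) = $11,493.67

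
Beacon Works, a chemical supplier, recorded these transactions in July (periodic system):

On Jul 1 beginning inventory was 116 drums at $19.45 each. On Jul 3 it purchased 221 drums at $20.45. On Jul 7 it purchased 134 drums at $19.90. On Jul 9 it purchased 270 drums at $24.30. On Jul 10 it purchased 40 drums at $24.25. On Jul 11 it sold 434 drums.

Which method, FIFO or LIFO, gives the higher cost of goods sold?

LIFO

FIFO COGS: 116 @ $19.45 + 221 @ $20.45 + 97 @ $19.90 = $8,705.95
LIFO COGS: 40 @ $24.25 + 270 @ $24.30 + 124 @ $19.90 = $9,998.60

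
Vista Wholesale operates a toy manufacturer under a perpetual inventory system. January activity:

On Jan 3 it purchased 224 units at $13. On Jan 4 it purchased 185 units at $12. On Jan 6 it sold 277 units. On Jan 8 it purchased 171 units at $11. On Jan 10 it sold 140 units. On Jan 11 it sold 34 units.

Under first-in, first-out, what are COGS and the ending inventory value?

Jan 6, 277 sold [FIFO — oldest first]: 224 @ $13 + 53 @ $12 = $3,548
Jan 10, 140 sold [FIFO — oldest first]: 132 @ $12 + 8 @ $11 = $1,672
Jan 11, 34 sold [FIFO — oldest first]: 34 @ $11 = $374
Total COGS = $3,548 + $1,672 + $374 = $5,594
Ending inventory: 129 @ $11 = $1,419

COGS = $5,594; ending inventory = $1,419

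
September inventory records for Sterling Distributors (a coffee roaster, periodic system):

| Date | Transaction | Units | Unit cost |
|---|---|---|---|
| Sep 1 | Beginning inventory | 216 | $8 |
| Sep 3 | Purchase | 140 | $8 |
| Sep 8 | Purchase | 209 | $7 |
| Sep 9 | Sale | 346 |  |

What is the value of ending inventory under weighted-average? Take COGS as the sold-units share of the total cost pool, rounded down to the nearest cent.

Ending inventory = $1,670.99

Sep 9, sell 346: 346/565 × $4,311.00 → $2,640.01
Ending inventory (cost pool remaining) = $1,670.99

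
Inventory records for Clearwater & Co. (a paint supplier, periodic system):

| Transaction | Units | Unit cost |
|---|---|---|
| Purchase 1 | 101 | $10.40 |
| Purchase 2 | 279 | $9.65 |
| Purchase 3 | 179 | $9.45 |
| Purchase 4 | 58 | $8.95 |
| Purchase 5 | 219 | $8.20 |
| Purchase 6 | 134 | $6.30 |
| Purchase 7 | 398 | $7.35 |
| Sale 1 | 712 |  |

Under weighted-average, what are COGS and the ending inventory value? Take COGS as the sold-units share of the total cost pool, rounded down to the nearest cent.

Sale 1, sell 712: 712/1368 × $11,518.70 → $5,995.11
Ending inventory (cost pool remaining) = $5,523.59

COGS = $5,995.11; ending inventory = $5,523.59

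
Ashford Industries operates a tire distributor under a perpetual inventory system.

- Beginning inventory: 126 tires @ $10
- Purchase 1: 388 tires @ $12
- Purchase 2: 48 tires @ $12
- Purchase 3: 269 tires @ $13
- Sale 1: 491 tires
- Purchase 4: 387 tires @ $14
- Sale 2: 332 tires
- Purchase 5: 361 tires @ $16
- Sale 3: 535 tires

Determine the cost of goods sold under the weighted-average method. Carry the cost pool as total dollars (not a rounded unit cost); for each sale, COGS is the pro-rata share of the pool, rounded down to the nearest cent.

COGS = $17,984.83

After Beginning: 126 on hand, pool $1,260.00 (≈ $10.0000 each)
After Purchase 1: 514 on hand, pool $5,916.00 (≈ $11.5097 each)
After Purchase 2: 562 on hand, pool $6,492.00 (≈ $11.5516 each)
After Purchase 3: 831 on hand, pool $9,989.00 (≈ $12.0205 each)
Sale 1, sell 491: 491/831 × $9,989.00 → $5,902.04
After Purchase 4: 727 on hand, pool $9,504.96 (≈ $13.0742 each)
Sale 2, sell 332: 332/727 × $9,504.96 → $4,340.64
After Purchase 5: 756 on hand, pool $10,940.32 (≈ $14.4713 each)
Sale 3, sell 535: 535/756 × $10,940.32 → $7,742.15
Total COGS = $5,902.04 + $4,340.64 + $7,742.15 = $17,984.83
Ending inventory (cost pool remaining) = $3,198.17
Check: goods available $21,183.00 = COGS $17,984.83 + ending $3,198.17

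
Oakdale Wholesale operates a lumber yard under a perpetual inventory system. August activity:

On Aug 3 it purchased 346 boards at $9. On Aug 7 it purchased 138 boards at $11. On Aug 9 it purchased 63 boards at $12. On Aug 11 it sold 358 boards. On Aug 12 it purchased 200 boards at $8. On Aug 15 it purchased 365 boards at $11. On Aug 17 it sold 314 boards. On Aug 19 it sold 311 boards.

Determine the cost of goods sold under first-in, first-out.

COGS = $9,584

Aug 11, 358 sold [FIFO — oldest first]: 346 @ $9 + 12 @ $11 = $3,246
Aug 17, 314 sold [FIFO — oldest first]: 126 @ $11 + 63 @ $12 + 125 @ $8 = $3,142
Aug 19, 311 sold [FIFO — oldest first]: 75 @ $8 + 236 @ $11 = $3,196
Total COGS = $3,246 + $3,142 + $3,196 = $9,584
Ending inventory: 129 @ $11 = $1,419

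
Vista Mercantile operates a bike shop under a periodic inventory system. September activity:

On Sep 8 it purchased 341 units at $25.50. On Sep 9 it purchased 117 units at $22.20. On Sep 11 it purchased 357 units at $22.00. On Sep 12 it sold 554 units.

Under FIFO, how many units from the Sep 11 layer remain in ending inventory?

Sep 12, 554 sold [FIFO — oldest first]: 341 @ $25.50 + 117 @ $22.20 + 96 @ $22.00 = $13,404.90
Ending inventory: 261 @ $22.00 = $5,742.00
Check: goods available $19,146.90 = COGS $13,404.90 + ending $5,742.00

261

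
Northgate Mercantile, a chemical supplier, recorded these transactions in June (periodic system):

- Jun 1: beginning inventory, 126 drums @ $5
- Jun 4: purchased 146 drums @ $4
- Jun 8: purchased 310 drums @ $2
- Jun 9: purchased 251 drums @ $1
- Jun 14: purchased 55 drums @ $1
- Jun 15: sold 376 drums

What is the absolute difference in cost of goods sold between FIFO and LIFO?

FIFO COGS: 126 @ $5 + 146 @ $4 + 104 @ $2 = $1,422
LIFO COGS: 55 @ $1 + 251 @ $1 + 70 @ $2 = $446
Difference = |$1,422 − $446| = $976

$976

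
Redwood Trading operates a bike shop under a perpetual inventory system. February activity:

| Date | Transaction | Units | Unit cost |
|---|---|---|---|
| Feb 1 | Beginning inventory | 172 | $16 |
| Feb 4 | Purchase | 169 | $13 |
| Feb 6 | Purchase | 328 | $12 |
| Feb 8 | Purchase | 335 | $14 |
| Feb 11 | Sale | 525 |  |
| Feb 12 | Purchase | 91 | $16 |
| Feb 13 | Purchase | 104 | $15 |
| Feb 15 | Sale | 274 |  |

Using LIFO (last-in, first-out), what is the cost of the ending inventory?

Ending inventory = $5,657

Feb 11, 525 sold [LIFO — newest first]: 335 @ $14 + 190 @ $12 = $6,970
Feb 15, 274 sold [LIFO — newest first]: 104 @ $15 + 91 @ $16 + 79 @ $12 = $3,964
Total COGS = $6,970 + $3,964 = $10,934
Ending inventory: 172 @ $16 + 169 @ $13 + 59 @ $12 = $5,657
Check: goods available $16,591 = COGS $10,934 + ending $5,657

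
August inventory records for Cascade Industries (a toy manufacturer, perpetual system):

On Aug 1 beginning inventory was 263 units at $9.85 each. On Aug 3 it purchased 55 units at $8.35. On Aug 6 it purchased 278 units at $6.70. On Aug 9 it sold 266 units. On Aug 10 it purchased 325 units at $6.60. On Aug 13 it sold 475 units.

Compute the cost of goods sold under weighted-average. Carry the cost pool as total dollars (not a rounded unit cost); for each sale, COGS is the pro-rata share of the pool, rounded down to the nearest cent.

After Aug 1: 263 on hand, pool $2,590.55 (≈ $9.8500 each)
After Aug 3: 318 on hand, pool $3,049.80 (≈ $9.5906 each)
After Aug 6: 596 on hand, pool $4,912.40 (≈ $8.2423 each)
Aug 9, sell 266: 266/596 × $4,912.40 → $2,192.44
After Aug 10: 655 on hand, pool $4,864.96 (≈ $7.4274 each)
Aug 13, sell 475: 475/655 × $4,864.96 → $3,528.02
Total COGS = $2,192.44 + $3,528.02 = $5,720.46
Ending inventory (cost pool remaining) = $1,336.94

COGS = $5,720.46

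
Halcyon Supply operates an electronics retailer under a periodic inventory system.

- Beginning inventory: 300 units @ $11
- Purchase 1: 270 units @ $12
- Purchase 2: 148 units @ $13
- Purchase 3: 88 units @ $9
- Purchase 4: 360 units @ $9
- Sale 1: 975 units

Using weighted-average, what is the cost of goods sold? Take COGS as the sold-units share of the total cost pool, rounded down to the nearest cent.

Sale 1, sell 975: 975/1166 × $12,496.00 → $10,449.05
Ending inventory (cost pool remaining) = $2,046.95

COGS = $10,449.05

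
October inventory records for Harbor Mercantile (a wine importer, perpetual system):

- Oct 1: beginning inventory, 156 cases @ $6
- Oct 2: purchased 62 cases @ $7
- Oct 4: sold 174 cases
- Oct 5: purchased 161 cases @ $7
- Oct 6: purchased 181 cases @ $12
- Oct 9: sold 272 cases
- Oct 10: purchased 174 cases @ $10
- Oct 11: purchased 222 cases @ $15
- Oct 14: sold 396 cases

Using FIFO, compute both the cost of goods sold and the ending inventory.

COGS = $8,029; ending inventory = $1,710

Oct 4, 174 sold [FIFO — oldest first]: 156 @ $6 + 18 @ $7 = $1,062
Oct 9, 272 sold [FIFO — oldest first]: 44 @ $7 + 161 @ $7 + 67 @ $12 = $2,239
Oct 14, 396 sold [FIFO — oldest first]: 114 @ $12 + 174 @ $10 + 108 @ $15 = $4,728
Total COGS = $1,062 + $2,239 + $4,728 = $8,029
Ending inventory: 114 @ $15 = $1,710
Check: goods available $9,739 = COGS $8,029 + ending $1,710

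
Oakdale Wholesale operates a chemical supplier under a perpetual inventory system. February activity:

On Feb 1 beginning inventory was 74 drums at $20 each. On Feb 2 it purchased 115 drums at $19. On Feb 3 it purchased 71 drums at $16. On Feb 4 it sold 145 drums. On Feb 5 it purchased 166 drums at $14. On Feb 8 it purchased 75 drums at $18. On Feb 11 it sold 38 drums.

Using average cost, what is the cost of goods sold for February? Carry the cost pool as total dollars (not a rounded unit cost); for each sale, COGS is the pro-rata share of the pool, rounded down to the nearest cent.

COGS = $3,296.31

After Feb 1: 74 on hand, pool $1,480.00 (≈ $20.0000 each)
After Feb 2: 189 on hand, pool $3,665.00 (≈ $19.3915 each)
After Feb 3: 260 on hand, pool $4,801.00 (≈ $18.4654 each)
Feb 4, sell 145: 145/260 × $4,801.00 → $2,677.48
After Feb 5: 281 on hand, pool $4,447.52 (≈ $15.8275 each)
After Feb 8: 356 on hand, pool $5,797.52 (≈ $16.2852 each)
Feb 11, sell 38: 38/356 × $5,797.52 → $618.83
Total COGS = $2,677.48 + $618.83 = $3,296.31
Ending inventory (cost pool remaining) = $5,178.69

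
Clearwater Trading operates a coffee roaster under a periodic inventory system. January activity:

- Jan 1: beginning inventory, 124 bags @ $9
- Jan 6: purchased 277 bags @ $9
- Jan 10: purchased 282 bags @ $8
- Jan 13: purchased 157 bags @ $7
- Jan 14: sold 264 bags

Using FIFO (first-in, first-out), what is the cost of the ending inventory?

Ending inventory = $4,588

Jan 14, 264 sold [FIFO — oldest first]: 124 @ $9 + 140 @ $9 = $2,376
Ending inventory: 137 @ $9 + 282 @ $8 + 157 @ $7 = $4,588
Check: goods available $6,964 = COGS $2,376 + ending $4,588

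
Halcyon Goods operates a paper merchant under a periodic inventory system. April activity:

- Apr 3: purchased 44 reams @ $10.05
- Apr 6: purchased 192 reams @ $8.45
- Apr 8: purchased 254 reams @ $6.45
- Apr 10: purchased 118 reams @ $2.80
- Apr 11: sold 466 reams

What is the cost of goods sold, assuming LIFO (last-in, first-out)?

Apr 11, 466 sold [LIFO — newest first]: 118 @ $2.80 + 254 @ $6.45 + 94 @ $8.45 = $2,763.00
Ending inventory: 44 @ $10.05 + 98 @ $8.45 = $1,270.30
Check: goods available $4,033.30 = COGS $2,763.00 + ending $1,270.30

COGS = $2,763.00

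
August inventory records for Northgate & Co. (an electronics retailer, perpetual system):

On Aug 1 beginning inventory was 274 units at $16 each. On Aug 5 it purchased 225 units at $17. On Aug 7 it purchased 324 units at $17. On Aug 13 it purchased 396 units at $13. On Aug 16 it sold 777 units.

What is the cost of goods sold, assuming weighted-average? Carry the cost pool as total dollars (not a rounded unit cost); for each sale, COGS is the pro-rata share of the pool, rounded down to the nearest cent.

After Aug 1: 274 on hand, pool $4,384.00 (≈ $16.0000 each)
After Aug 5: 499 on hand, pool $8,209.00 (≈ $16.4509 each)
After Aug 7: 823 on hand, pool $13,717.00 (≈ $16.6671 each)
After Aug 13: 1219 on hand, pool $18,865.00 (≈ $15.4758 each)
Aug 16, sell 777: 777/1219 × $18,865.00 → $12,024.69
Ending inventory (cost pool remaining) = $6,840.31

COGS = $12,024.69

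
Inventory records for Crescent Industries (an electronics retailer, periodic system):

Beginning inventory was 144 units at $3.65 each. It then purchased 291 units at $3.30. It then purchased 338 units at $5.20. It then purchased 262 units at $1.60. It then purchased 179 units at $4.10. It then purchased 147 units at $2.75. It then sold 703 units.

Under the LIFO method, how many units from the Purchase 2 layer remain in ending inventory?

Sale 1 (703) [LIFO — newest first]: 147 @ $2.75 + 179 @ $4.10 + 262 @ $1.60 + 115 @ $5.20 = $2,155.35
Ending inventory: 144 @ $3.65 + 291 @ $3.30 + 223 @ $5.20 = $2,645.50

223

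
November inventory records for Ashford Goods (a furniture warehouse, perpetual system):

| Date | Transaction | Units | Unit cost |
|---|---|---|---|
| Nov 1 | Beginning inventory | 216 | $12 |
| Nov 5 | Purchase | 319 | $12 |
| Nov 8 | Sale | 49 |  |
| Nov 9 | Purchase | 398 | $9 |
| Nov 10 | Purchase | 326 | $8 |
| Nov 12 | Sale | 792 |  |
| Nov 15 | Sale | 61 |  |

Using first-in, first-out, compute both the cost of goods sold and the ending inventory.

COGS = $9,723; ending inventory = $2,887

Nov 8, 49 sold [FIFO — oldest first]: 49 @ $12 = $588
Nov 12, 792 sold [FIFO — oldest first]: 167 @ $12 + 319 @ $12 + 306 @ $9 = $8,586
Nov 15, 61 sold [FIFO — oldest first]: 61 @ $9 = $549
Total COGS = $588 + $8,586 + $549 = $9,723
Ending inventory: 31 @ $9 + 326 @ $8 = $2,887
Check: goods available $12,610 = COGS $9,723 + ending $2,887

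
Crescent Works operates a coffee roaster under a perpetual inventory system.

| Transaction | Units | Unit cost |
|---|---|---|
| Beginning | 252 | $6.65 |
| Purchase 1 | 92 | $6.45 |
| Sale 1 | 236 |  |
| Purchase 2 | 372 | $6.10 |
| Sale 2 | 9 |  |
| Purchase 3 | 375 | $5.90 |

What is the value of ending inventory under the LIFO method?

Ending inventory = $5,145.00

Sale 1 (236) [LIFO — newest first]: 92 @ $6.45 + 144 @ $6.65 = $1,551.00
Sale 2 (9) [LIFO — newest first]: 9 @ $6.10 = $54.90
Total COGS = $1,551.00 + $54.90 = $1,605.90
Ending inventory: 108 @ $6.65 + 363 @ $6.10 + 375 @ $5.90 = $5,145.00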